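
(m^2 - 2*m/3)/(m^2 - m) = (m - 2/3)/(m - 1)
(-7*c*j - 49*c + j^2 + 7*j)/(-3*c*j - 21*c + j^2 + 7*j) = (7*c - j)/(3*c - j)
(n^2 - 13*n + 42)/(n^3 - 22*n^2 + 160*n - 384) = (n - 7)/(n^2 - 16*n + 64)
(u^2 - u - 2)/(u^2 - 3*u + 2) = (u + 1)/(u - 1)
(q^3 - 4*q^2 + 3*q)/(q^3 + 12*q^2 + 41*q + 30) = q*(q^2 - 4*q + 3)/(q^3 + 12*q^2 + 41*q + 30)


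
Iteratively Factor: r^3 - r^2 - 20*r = (r + 4)*(r^2 - 5*r) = (r - 5)*(r + 4)*(r)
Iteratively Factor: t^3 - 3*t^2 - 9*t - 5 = (t - 5)*(t^2 + 2*t + 1) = (t - 5)*(t + 1)*(t + 1)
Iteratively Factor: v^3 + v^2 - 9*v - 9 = (v + 3)*(v^2 - 2*v - 3) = (v + 1)*(v + 3)*(v - 3)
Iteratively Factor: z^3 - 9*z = (z - 3)*(z^2 + 3*z) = (z - 3)*(z + 3)*(z)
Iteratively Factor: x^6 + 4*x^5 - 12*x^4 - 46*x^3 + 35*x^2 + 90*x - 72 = (x - 3)*(x^5 + 7*x^4 + 9*x^3 - 19*x^2 - 22*x + 24) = (x - 3)*(x + 4)*(x^4 + 3*x^3 - 3*x^2 - 7*x + 6) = (x - 3)*(x - 1)*(x + 4)*(x^3 + 4*x^2 + x - 6) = (x - 3)*(x - 1)*(x + 2)*(x + 4)*(x^2 + 2*x - 3) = (x - 3)*(x - 1)*(x + 2)*(x + 3)*(x + 4)*(x - 1)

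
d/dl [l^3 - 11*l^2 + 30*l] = 3*l^2 - 22*l + 30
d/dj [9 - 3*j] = -3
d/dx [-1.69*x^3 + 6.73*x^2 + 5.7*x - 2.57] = -5.07*x^2 + 13.46*x + 5.7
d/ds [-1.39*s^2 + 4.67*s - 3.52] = 4.67 - 2.78*s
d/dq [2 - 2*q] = -2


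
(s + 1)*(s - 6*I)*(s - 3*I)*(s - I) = s^4 + s^3 - 10*I*s^3 - 27*s^2 - 10*I*s^2 - 27*s + 18*I*s + 18*I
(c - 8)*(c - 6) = c^2 - 14*c + 48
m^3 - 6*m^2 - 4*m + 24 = (m - 6)*(m - 2)*(m + 2)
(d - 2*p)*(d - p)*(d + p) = d^3 - 2*d^2*p - d*p^2 + 2*p^3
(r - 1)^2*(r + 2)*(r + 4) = r^4 + 4*r^3 - 3*r^2 - 10*r + 8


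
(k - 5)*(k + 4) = k^2 - k - 20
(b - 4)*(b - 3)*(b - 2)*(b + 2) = b^4 - 7*b^3 + 8*b^2 + 28*b - 48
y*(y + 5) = y^2 + 5*y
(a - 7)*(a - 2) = a^2 - 9*a + 14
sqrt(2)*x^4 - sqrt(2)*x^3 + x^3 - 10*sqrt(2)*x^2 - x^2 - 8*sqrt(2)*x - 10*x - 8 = (x - 4)*(x + 2)*(x + sqrt(2)/2)*(sqrt(2)*x + sqrt(2))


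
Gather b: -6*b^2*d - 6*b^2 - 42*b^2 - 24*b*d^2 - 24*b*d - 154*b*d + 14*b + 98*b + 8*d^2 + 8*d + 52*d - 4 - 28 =b^2*(-6*d - 48) + b*(-24*d^2 - 178*d + 112) + 8*d^2 + 60*d - 32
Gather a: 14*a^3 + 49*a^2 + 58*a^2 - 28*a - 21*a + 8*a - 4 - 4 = 14*a^3 + 107*a^2 - 41*a - 8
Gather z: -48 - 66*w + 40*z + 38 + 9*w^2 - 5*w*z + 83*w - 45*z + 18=9*w^2 + 17*w + z*(-5*w - 5) + 8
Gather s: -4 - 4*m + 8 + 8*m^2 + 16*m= 8*m^2 + 12*m + 4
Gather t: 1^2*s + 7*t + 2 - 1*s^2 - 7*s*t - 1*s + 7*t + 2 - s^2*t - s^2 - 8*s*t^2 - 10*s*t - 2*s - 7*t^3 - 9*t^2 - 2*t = -2*s^2 - 2*s - 7*t^3 + t^2*(-8*s - 9) + t*(-s^2 - 17*s + 12) + 4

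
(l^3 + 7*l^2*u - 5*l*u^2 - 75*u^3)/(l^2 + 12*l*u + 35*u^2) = (l^2 + 2*l*u - 15*u^2)/(l + 7*u)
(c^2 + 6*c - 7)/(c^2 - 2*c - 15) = (-c^2 - 6*c + 7)/(-c^2 + 2*c + 15)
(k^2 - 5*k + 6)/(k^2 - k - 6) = (k - 2)/(k + 2)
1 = 1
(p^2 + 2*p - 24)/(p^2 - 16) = (p + 6)/(p + 4)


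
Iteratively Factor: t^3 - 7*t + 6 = (t + 3)*(t^2 - 3*t + 2) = (t - 1)*(t + 3)*(t - 2)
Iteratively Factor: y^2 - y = (y - 1)*(y)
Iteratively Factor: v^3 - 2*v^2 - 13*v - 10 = (v + 1)*(v^2 - 3*v - 10) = (v - 5)*(v + 1)*(v + 2)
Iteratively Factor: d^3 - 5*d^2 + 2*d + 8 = (d - 4)*(d^2 - d - 2) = (d - 4)*(d + 1)*(d - 2)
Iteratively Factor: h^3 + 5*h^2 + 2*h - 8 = (h - 1)*(h^2 + 6*h + 8) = (h - 1)*(h + 2)*(h + 4)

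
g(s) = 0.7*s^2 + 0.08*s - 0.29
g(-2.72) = 4.67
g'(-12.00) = -16.72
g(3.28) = 7.50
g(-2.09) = 2.60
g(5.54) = 21.64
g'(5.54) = 7.84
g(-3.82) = 9.62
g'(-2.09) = -2.85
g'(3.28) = 4.67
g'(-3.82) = -5.27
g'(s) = 1.4*s + 0.08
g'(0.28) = 0.47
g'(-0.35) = -0.41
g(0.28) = -0.21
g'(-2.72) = -3.73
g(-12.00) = 99.55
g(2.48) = 4.21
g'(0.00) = 0.08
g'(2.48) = 3.55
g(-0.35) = -0.23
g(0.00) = -0.29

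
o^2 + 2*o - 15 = (o - 3)*(o + 5)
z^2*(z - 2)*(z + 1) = z^4 - z^3 - 2*z^2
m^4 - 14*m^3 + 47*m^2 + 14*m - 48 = (m - 8)*(m - 6)*(m - 1)*(m + 1)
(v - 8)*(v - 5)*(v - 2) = v^3 - 15*v^2 + 66*v - 80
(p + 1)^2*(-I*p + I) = -I*p^3 - I*p^2 + I*p + I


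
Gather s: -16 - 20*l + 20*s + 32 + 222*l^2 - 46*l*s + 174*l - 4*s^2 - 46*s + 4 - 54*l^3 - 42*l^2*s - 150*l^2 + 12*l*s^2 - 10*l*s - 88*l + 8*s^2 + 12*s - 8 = -54*l^3 + 72*l^2 + 66*l + s^2*(12*l + 4) + s*(-42*l^2 - 56*l - 14) + 12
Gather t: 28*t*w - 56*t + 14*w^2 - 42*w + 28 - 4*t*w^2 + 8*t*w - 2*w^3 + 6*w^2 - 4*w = t*(-4*w^2 + 36*w - 56) - 2*w^3 + 20*w^2 - 46*w + 28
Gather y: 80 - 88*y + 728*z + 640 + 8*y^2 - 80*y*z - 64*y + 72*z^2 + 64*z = 8*y^2 + y*(-80*z - 152) + 72*z^2 + 792*z + 720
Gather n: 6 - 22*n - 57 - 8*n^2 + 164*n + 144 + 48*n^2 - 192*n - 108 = 40*n^2 - 50*n - 15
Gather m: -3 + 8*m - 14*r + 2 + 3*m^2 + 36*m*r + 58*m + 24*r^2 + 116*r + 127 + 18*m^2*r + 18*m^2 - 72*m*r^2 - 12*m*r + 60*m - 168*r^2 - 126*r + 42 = m^2*(18*r + 21) + m*(-72*r^2 + 24*r + 126) - 144*r^2 - 24*r + 168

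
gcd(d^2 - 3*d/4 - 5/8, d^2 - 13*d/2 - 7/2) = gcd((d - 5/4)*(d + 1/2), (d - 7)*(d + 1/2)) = d + 1/2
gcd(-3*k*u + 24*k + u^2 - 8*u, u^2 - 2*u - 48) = u - 8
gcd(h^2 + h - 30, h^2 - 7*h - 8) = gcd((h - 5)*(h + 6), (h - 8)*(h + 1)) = 1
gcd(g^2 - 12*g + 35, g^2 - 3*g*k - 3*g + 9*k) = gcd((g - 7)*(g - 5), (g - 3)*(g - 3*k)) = 1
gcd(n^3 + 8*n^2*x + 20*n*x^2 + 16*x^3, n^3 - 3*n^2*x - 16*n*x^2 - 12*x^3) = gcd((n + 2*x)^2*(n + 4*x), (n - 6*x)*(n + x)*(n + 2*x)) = n + 2*x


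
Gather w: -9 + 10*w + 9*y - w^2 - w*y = -w^2 + w*(10 - y) + 9*y - 9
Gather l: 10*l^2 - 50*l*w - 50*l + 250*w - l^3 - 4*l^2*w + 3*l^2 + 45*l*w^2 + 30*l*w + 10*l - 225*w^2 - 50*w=-l^3 + l^2*(13 - 4*w) + l*(45*w^2 - 20*w - 40) - 225*w^2 + 200*w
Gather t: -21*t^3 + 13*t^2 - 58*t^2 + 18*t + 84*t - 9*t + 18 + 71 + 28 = -21*t^3 - 45*t^2 + 93*t + 117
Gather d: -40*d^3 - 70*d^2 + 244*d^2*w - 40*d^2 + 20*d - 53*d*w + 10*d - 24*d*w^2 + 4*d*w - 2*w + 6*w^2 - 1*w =-40*d^3 + d^2*(244*w - 110) + d*(-24*w^2 - 49*w + 30) + 6*w^2 - 3*w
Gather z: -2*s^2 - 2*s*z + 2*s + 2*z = -2*s^2 + 2*s + z*(2 - 2*s)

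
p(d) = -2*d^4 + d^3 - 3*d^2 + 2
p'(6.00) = -1656.00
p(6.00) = -2482.00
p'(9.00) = -5643.00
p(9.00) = -12634.00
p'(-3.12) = 290.89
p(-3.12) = -247.09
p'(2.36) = -102.61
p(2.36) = -63.61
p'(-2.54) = 165.69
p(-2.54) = -116.99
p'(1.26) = -18.80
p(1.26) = -5.80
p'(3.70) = -386.35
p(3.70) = -363.25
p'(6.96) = -2593.66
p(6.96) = -4499.35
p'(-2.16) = 107.58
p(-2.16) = -65.61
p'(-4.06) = 609.20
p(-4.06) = -657.79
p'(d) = -8*d^3 + 3*d^2 - 6*d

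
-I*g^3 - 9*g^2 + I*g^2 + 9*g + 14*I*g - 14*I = (g - 7*I)*(g - 2*I)*(-I*g + I)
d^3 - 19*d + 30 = (d - 3)*(d - 2)*(d + 5)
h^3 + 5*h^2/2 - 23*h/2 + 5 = (h - 2)*(h - 1/2)*(h + 5)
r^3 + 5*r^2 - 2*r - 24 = (r - 2)*(r + 3)*(r + 4)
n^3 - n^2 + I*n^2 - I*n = n*(n - 1)*(n + I)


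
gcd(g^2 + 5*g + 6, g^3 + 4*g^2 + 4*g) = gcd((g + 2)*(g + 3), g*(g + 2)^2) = g + 2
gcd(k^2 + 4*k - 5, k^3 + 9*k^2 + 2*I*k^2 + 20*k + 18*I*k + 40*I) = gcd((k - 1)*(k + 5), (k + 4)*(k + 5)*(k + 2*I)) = k + 5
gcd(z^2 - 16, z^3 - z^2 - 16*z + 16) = z^2 - 16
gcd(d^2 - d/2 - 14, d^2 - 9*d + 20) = d - 4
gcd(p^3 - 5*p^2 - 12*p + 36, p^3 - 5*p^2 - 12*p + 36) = p^3 - 5*p^2 - 12*p + 36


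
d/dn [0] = 0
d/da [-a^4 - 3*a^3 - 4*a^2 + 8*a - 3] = -4*a^3 - 9*a^2 - 8*a + 8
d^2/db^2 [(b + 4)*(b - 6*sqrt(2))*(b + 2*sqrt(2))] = 6*b - 8*sqrt(2) + 8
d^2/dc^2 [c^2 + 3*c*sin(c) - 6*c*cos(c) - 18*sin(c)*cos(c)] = -3*c*sin(c) + 6*c*cos(c) + 12*sin(c) + 36*sin(2*c) + 6*cos(c) + 2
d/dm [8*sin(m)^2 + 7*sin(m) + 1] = (16*sin(m) + 7)*cos(m)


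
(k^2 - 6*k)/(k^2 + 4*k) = (k - 6)/(k + 4)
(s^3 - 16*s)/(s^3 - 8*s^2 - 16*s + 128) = s/(s - 8)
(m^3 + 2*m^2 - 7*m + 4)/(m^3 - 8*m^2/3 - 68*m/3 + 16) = 3*(m^2 - 2*m + 1)/(3*m^2 - 20*m + 12)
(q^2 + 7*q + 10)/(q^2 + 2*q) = (q + 5)/q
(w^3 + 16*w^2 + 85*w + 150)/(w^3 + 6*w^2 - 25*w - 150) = (w + 5)/(w - 5)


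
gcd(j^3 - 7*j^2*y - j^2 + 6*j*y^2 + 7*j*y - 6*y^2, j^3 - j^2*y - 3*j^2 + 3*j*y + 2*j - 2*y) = -j^2 + j*y + j - y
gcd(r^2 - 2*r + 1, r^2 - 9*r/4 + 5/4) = r - 1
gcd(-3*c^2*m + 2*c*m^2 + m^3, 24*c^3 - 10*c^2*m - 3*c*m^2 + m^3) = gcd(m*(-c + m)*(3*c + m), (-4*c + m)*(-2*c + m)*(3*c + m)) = 3*c + m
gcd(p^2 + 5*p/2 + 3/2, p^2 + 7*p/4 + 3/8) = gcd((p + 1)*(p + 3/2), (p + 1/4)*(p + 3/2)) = p + 3/2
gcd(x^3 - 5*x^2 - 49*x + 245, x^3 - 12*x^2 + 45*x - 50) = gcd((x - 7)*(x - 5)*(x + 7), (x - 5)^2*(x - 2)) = x - 5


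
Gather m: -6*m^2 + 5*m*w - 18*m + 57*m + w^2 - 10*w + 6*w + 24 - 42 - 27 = -6*m^2 + m*(5*w + 39) + w^2 - 4*w - 45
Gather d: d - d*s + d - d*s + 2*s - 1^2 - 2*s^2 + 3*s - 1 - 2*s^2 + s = d*(2 - 2*s) - 4*s^2 + 6*s - 2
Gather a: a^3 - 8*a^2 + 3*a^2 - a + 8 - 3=a^3 - 5*a^2 - a + 5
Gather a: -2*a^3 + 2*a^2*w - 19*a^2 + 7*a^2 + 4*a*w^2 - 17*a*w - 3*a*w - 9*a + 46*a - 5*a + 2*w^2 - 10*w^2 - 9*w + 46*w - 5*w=-2*a^3 + a^2*(2*w - 12) + a*(4*w^2 - 20*w + 32) - 8*w^2 + 32*w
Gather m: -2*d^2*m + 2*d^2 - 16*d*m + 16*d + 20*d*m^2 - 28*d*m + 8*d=2*d^2 + 20*d*m^2 + 24*d + m*(-2*d^2 - 44*d)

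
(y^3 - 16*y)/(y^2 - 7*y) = (y^2 - 16)/(y - 7)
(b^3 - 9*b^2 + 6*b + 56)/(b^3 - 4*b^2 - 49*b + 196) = (b + 2)/(b + 7)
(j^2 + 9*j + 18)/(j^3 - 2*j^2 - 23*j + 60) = (j^2 + 9*j + 18)/(j^3 - 2*j^2 - 23*j + 60)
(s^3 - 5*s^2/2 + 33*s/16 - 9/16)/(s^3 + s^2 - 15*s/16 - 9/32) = 2*(4*s^2 - 7*s + 3)/(8*s^2 + 14*s + 3)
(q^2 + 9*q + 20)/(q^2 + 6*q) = (q^2 + 9*q + 20)/(q*(q + 6))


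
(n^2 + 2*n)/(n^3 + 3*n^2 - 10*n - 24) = n/(n^2 + n - 12)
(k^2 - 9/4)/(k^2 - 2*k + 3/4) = (2*k + 3)/(2*k - 1)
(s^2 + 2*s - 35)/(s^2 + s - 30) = (s + 7)/(s + 6)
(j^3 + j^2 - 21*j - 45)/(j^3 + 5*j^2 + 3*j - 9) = (j - 5)/(j - 1)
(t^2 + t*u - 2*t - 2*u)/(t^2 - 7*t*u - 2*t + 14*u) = (t + u)/(t - 7*u)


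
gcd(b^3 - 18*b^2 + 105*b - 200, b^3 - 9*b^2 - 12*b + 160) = b^2 - 13*b + 40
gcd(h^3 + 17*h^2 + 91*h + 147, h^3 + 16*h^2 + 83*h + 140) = h + 7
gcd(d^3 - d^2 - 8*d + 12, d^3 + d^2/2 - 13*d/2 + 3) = d^2 + d - 6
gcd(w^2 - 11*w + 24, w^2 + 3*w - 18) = w - 3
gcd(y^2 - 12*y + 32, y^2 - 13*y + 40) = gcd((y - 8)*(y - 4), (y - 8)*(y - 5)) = y - 8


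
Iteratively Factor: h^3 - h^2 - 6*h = (h + 2)*(h^2 - 3*h) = (h - 3)*(h + 2)*(h)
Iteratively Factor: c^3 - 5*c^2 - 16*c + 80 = (c - 5)*(c^2 - 16) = (c - 5)*(c - 4)*(c + 4)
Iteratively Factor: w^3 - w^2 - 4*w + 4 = (w + 2)*(w^2 - 3*w + 2) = (w - 1)*(w + 2)*(w - 2)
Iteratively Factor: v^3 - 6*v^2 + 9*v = (v - 3)*(v^2 - 3*v) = v*(v - 3)*(v - 3)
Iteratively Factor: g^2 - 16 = (g - 4)*(g + 4)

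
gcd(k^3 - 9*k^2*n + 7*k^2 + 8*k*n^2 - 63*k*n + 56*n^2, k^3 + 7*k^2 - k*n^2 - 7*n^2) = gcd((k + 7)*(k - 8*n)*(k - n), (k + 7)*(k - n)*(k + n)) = k^2 - k*n + 7*k - 7*n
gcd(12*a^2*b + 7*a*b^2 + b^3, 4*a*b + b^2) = 4*a*b + b^2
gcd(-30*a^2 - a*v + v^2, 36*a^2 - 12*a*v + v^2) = -6*a + v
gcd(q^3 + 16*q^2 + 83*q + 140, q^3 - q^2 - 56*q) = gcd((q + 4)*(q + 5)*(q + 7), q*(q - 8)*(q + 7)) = q + 7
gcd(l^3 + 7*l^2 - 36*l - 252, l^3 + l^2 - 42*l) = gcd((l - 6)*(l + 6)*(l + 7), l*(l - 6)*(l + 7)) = l^2 + l - 42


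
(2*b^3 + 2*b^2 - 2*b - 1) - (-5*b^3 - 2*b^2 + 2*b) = 7*b^3 + 4*b^2 - 4*b - 1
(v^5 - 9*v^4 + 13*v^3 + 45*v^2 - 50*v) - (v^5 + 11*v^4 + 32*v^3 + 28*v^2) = -20*v^4 - 19*v^3 + 17*v^2 - 50*v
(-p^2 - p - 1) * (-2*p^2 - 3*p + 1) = 2*p^4 + 5*p^3 + 4*p^2 + 2*p - 1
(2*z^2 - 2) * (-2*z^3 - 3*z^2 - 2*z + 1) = -4*z^5 - 6*z^4 + 8*z^2 + 4*z - 2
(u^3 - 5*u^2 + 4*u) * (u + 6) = u^4 + u^3 - 26*u^2 + 24*u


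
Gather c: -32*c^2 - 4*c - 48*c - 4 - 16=-32*c^2 - 52*c - 20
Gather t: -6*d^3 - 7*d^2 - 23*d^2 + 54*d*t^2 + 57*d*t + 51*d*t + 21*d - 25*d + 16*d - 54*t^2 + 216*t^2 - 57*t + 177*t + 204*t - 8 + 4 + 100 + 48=-6*d^3 - 30*d^2 + 12*d + t^2*(54*d + 162) + t*(108*d + 324) + 144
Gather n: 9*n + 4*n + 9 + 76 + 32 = 13*n + 117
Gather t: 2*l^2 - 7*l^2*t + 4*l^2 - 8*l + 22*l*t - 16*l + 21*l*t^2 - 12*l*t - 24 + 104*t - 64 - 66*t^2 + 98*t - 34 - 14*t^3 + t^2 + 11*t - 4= 6*l^2 - 24*l - 14*t^3 + t^2*(21*l - 65) + t*(-7*l^2 + 10*l + 213) - 126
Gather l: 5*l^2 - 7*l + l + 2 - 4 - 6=5*l^2 - 6*l - 8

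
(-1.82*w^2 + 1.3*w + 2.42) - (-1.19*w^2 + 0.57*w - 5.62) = -0.63*w^2 + 0.73*w + 8.04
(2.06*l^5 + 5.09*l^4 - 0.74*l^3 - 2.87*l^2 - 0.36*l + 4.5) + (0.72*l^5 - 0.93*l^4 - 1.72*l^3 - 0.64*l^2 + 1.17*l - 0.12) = 2.78*l^5 + 4.16*l^4 - 2.46*l^3 - 3.51*l^2 + 0.81*l + 4.38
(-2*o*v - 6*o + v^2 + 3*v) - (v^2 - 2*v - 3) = -2*o*v - 6*o + 5*v + 3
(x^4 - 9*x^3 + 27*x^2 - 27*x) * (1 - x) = -x^5 + 10*x^4 - 36*x^3 + 54*x^2 - 27*x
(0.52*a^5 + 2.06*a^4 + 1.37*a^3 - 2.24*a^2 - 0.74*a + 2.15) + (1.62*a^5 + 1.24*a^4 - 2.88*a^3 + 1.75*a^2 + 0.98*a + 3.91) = 2.14*a^5 + 3.3*a^4 - 1.51*a^3 - 0.49*a^2 + 0.24*a + 6.06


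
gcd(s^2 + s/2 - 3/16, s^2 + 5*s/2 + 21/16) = s + 3/4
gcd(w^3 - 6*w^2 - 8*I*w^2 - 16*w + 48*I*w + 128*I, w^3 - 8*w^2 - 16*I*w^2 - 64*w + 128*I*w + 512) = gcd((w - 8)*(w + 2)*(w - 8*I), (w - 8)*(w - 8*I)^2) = w^2 + w*(-8 - 8*I) + 64*I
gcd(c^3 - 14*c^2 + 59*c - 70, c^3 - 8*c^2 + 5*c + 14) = c^2 - 9*c + 14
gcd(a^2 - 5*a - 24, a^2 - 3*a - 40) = a - 8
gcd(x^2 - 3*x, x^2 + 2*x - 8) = 1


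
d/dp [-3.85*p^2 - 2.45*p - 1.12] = -7.7*p - 2.45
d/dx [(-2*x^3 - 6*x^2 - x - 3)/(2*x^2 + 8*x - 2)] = (-2*x^4 - 16*x^3 - 17*x^2 + 18*x + 13)/(2*(x^4 + 8*x^3 + 14*x^2 - 8*x + 1))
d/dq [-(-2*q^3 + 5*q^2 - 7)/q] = 4*q - 5 - 7/q^2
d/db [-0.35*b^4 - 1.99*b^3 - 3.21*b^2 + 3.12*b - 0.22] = -1.4*b^3 - 5.97*b^2 - 6.42*b + 3.12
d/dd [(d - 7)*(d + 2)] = 2*d - 5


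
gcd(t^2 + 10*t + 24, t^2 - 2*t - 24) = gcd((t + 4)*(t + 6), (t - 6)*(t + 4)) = t + 4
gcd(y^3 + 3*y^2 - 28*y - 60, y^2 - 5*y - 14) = y + 2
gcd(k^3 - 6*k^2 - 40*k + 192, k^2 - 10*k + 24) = k - 4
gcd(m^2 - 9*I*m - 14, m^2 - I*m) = 1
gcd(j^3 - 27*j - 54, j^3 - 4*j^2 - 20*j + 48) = j - 6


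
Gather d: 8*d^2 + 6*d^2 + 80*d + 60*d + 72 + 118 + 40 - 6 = 14*d^2 + 140*d + 224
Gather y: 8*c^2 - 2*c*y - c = 8*c^2 - 2*c*y - c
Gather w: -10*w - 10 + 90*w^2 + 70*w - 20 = 90*w^2 + 60*w - 30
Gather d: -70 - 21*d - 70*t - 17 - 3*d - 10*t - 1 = -24*d - 80*t - 88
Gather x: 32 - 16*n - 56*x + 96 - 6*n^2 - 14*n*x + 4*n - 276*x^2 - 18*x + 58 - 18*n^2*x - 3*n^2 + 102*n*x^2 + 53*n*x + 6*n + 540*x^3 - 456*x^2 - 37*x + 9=-9*n^2 - 6*n + 540*x^3 + x^2*(102*n - 732) + x*(-18*n^2 + 39*n - 111) + 195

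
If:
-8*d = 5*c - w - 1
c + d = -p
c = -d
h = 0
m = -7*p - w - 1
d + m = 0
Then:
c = 0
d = 0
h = 0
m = 0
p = 0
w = -1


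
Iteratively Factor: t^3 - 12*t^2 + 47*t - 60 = (t - 3)*(t^2 - 9*t + 20) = (t - 4)*(t - 3)*(t - 5)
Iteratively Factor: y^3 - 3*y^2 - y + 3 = (y + 1)*(y^2 - 4*y + 3) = (y - 3)*(y + 1)*(y - 1)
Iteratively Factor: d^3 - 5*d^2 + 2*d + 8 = (d - 4)*(d^2 - d - 2) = (d - 4)*(d - 2)*(d + 1)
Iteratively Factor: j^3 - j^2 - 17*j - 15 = (j - 5)*(j^2 + 4*j + 3) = (j - 5)*(j + 3)*(j + 1)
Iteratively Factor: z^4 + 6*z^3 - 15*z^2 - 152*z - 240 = (z + 3)*(z^3 + 3*z^2 - 24*z - 80) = (z + 3)*(z + 4)*(z^2 - z - 20) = (z - 5)*(z + 3)*(z + 4)*(z + 4)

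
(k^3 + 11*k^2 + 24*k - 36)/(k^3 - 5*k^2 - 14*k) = (-k^3 - 11*k^2 - 24*k + 36)/(k*(-k^2 + 5*k + 14))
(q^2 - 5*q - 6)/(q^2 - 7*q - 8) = (q - 6)/(q - 8)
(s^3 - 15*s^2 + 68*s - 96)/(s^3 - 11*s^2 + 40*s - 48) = (s - 8)/(s - 4)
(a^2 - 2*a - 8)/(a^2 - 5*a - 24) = (-a^2 + 2*a + 8)/(-a^2 + 5*a + 24)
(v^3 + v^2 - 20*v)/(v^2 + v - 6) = v*(v^2 + v - 20)/(v^2 + v - 6)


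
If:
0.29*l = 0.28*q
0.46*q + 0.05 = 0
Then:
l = -0.10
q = -0.11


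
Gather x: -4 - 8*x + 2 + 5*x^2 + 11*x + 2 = 5*x^2 + 3*x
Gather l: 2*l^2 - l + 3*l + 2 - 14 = 2*l^2 + 2*l - 12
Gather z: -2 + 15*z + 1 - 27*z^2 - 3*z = -27*z^2 + 12*z - 1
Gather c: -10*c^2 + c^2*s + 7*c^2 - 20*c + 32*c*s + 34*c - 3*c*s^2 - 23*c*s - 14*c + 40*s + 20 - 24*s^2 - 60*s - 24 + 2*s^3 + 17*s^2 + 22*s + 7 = c^2*(s - 3) + c*(-3*s^2 + 9*s) + 2*s^3 - 7*s^2 + 2*s + 3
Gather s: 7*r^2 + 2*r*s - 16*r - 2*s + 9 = 7*r^2 - 16*r + s*(2*r - 2) + 9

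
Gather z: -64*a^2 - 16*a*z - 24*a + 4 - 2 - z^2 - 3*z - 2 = -64*a^2 - 24*a - z^2 + z*(-16*a - 3)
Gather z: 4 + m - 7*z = m - 7*z + 4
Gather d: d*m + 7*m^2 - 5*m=d*m + 7*m^2 - 5*m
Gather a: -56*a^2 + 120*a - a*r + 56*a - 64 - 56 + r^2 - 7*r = -56*a^2 + a*(176 - r) + r^2 - 7*r - 120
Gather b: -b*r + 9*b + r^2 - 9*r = b*(9 - r) + r^2 - 9*r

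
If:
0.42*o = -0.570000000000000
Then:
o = -1.36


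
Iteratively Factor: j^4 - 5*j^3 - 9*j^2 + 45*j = (j + 3)*(j^3 - 8*j^2 + 15*j) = (j - 5)*(j + 3)*(j^2 - 3*j) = (j - 5)*(j - 3)*(j + 3)*(j)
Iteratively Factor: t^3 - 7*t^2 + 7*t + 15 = (t - 5)*(t^2 - 2*t - 3) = (t - 5)*(t + 1)*(t - 3)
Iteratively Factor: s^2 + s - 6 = (s - 2)*(s + 3)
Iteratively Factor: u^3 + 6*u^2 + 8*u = (u)*(u^2 + 6*u + 8) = u*(u + 4)*(u + 2)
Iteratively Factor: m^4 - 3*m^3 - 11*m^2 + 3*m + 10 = (m + 2)*(m^3 - 5*m^2 - m + 5) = (m - 5)*(m + 2)*(m^2 - 1) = (m - 5)*(m + 1)*(m + 2)*(m - 1)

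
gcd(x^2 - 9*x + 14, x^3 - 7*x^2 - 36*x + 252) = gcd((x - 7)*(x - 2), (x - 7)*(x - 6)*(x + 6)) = x - 7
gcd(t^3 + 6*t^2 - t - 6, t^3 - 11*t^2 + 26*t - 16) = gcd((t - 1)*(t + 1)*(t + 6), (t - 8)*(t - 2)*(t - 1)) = t - 1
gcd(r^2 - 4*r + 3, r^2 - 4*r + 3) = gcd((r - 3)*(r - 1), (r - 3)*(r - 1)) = r^2 - 4*r + 3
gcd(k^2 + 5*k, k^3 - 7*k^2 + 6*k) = k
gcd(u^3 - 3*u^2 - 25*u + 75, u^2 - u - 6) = u - 3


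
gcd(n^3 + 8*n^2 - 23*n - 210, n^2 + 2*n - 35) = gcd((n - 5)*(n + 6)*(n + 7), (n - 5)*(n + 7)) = n^2 + 2*n - 35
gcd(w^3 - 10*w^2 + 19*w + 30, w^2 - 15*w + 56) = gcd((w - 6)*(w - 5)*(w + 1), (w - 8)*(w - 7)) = 1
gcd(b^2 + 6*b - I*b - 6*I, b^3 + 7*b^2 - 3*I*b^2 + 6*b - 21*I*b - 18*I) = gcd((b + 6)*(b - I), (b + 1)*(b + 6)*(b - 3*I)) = b + 6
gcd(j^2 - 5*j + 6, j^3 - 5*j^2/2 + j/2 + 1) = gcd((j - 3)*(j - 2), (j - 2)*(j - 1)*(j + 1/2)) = j - 2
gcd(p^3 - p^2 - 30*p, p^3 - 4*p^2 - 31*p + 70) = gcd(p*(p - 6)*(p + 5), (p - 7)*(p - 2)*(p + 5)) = p + 5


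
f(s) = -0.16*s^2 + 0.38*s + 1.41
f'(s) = 0.38 - 0.32*s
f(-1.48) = 0.50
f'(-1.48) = 0.85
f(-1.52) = 0.46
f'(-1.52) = 0.87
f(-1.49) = 0.49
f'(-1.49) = 0.86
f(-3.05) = -1.24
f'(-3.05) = 1.36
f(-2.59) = -0.65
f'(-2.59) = 1.21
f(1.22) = 1.64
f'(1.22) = -0.01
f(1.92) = 1.55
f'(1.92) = -0.23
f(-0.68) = 1.08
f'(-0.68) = 0.60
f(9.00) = -8.13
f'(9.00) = -2.50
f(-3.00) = -1.17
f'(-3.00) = 1.34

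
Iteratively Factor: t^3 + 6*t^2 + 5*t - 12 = (t + 3)*(t^2 + 3*t - 4) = (t - 1)*(t + 3)*(t + 4)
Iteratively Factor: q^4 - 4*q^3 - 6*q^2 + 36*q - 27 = (q - 3)*(q^3 - q^2 - 9*q + 9) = (q - 3)*(q + 3)*(q^2 - 4*q + 3) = (q - 3)*(q - 1)*(q + 3)*(q - 3)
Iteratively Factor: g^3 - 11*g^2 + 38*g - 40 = (g - 4)*(g^2 - 7*g + 10) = (g - 5)*(g - 4)*(g - 2)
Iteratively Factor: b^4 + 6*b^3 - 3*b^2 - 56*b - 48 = (b + 1)*(b^3 + 5*b^2 - 8*b - 48) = (b - 3)*(b + 1)*(b^2 + 8*b + 16) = (b - 3)*(b + 1)*(b + 4)*(b + 4)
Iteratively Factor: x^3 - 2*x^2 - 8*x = (x)*(x^2 - 2*x - 8) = x*(x + 2)*(x - 4)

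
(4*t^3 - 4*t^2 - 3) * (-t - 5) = -4*t^4 - 16*t^3 + 20*t^2 + 3*t + 15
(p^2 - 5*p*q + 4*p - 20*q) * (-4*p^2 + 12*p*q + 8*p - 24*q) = -4*p^4 + 32*p^3*q - 8*p^3 - 60*p^2*q^2 + 64*p^2*q + 32*p^2 - 120*p*q^2 - 256*p*q + 480*q^2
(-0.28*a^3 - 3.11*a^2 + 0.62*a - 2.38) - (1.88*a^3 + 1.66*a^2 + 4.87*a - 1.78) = -2.16*a^3 - 4.77*a^2 - 4.25*a - 0.6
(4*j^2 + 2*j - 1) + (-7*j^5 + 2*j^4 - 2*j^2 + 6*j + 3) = -7*j^5 + 2*j^4 + 2*j^2 + 8*j + 2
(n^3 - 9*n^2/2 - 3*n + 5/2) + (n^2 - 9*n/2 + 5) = n^3 - 7*n^2/2 - 15*n/2 + 15/2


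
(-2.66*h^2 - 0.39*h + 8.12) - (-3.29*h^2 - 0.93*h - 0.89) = 0.63*h^2 + 0.54*h + 9.01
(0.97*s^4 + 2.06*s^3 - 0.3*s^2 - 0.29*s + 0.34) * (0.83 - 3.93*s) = -3.8121*s^5 - 7.2907*s^4 + 2.8888*s^3 + 0.8907*s^2 - 1.5769*s + 0.2822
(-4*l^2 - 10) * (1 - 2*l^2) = 8*l^4 + 16*l^2 - 10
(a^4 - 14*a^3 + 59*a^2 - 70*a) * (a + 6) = a^5 - 8*a^4 - 25*a^3 + 284*a^2 - 420*a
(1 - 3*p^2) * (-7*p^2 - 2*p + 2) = 21*p^4 + 6*p^3 - 13*p^2 - 2*p + 2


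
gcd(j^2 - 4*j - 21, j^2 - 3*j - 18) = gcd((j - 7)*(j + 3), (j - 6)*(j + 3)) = j + 3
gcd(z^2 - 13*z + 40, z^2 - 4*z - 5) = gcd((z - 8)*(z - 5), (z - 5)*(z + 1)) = z - 5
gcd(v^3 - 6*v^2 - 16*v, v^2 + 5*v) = v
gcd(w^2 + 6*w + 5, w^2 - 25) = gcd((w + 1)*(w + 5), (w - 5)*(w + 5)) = w + 5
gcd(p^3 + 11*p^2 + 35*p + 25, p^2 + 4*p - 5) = p + 5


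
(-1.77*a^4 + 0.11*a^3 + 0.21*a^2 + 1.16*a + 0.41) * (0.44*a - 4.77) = -0.7788*a^5 + 8.4913*a^4 - 0.4323*a^3 - 0.4913*a^2 - 5.3528*a - 1.9557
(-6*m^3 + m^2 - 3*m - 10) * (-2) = 12*m^3 - 2*m^2 + 6*m + 20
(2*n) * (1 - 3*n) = -6*n^2 + 2*n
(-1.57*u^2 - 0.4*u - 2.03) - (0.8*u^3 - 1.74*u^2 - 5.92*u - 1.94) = -0.8*u^3 + 0.17*u^2 + 5.52*u - 0.0899999999999999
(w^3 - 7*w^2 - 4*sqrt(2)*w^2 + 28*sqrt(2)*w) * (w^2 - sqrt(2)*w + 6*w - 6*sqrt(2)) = w^5 - 5*sqrt(2)*w^4 - w^4 - 34*w^3 + 5*sqrt(2)*w^3 - 8*w^2 + 210*sqrt(2)*w^2 - 336*w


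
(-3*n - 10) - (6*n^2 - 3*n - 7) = -6*n^2 - 3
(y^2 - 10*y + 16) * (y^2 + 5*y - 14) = y^4 - 5*y^3 - 48*y^2 + 220*y - 224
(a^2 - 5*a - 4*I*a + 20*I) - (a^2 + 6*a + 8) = -11*a - 4*I*a - 8 + 20*I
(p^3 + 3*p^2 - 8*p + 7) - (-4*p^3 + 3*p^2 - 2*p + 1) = 5*p^3 - 6*p + 6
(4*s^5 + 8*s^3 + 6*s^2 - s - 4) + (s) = 4*s^5 + 8*s^3 + 6*s^2 - 4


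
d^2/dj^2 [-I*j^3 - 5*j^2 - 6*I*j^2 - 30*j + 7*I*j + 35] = -6*I*j - 10 - 12*I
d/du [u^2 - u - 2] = 2*u - 1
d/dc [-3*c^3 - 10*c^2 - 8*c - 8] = -9*c^2 - 20*c - 8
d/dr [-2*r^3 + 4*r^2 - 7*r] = -6*r^2 + 8*r - 7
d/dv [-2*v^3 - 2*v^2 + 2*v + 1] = -6*v^2 - 4*v + 2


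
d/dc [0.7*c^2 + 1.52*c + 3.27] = 1.4*c + 1.52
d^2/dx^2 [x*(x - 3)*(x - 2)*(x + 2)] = 12*x^2 - 18*x - 8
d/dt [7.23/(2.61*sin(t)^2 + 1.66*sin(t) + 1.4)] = -(37.7406*sin(t) + 12.0018)*cos(t)/(2.61*sin(t)^2 + 1.66*sin(t) + 1.4)^2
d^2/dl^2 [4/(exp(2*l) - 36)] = 16*(exp(2*l) + 36)*exp(2*l)/(exp(2*l) - 36)^3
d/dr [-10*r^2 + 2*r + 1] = 2 - 20*r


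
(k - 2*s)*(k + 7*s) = k^2 + 5*k*s - 14*s^2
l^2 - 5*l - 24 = (l - 8)*(l + 3)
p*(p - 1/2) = p^2 - p/2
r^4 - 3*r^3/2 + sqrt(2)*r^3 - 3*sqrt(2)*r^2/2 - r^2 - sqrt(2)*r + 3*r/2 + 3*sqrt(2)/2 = (r - 3/2)*(r - 1)*(r + 1)*(r + sqrt(2))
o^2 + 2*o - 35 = (o - 5)*(o + 7)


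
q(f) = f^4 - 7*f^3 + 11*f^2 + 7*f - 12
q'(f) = 4*f^3 - 21*f^2 + 22*f + 7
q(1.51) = 4.75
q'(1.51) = 6.11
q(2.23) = 5.41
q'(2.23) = -4.01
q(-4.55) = 1271.85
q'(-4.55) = -904.64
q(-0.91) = -3.30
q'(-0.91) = -33.42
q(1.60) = 5.24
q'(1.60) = 4.82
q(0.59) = -5.36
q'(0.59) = 13.49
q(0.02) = -11.86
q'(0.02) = 7.43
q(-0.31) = -12.90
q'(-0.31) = -1.96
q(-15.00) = 76608.00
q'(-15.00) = -18548.00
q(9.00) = 2400.00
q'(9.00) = 1420.00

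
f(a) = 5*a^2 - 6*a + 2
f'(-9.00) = -96.00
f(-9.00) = 461.00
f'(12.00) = 114.00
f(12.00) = 650.00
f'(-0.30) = -9.00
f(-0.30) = 4.25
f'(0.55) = -0.50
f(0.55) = 0.21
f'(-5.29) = -58.90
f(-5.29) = 173.66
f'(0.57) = -0.30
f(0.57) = 0.20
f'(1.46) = 8.60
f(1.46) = 3.90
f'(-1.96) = -25.60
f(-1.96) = 32.97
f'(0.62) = 0.20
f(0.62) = 0.20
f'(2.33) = 17.30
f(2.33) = 15.16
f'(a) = 10*a - 6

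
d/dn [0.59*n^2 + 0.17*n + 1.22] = 1.18*n + 0.17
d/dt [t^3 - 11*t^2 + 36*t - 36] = 3*t^2 - 22*t + 36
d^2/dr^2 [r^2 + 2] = 2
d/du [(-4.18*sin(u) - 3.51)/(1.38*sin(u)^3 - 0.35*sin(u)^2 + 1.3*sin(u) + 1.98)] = (11.5368*sin(u)^3 + 13.0684*sin(u)^2 - 2.457*sin(u) - 3.7134)*cos(u)/(1.9044*sin(u)^6 - 0.966*sin(u)^5 + 3.7105*sin(u)^4 + 4.5548*sin(u)^3 + 0.304*sin(u)^2 + 5.148*sin(u) + 3.9204)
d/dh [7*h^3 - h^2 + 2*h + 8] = 21*h^2 - 2*h + 2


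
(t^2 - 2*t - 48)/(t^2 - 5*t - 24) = (t + 6)/(t + 3)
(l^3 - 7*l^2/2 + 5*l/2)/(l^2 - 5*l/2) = l - 1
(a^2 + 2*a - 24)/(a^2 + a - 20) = (a + 6)/(a + 5)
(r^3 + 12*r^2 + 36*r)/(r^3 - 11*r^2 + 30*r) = (r^2 + 12*r + 36)/(r^2 - 11*r + 30)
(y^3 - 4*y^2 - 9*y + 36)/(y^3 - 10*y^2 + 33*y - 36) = (y + 3)/(y - 3)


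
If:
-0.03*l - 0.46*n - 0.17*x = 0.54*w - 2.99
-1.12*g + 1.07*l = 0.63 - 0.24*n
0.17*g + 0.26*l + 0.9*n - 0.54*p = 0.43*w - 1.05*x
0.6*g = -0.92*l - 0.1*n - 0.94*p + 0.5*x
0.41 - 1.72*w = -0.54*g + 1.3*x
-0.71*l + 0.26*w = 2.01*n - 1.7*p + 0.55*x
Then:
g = -3.94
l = -5.19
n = 7.36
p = 6.14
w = -0.05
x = -1.25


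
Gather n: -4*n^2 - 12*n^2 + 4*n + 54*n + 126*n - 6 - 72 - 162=-16*n^2 + 184*n - 240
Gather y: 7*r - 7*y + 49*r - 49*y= 56*r - 56*y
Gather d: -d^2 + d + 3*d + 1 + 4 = -d^2 + 4*d + 5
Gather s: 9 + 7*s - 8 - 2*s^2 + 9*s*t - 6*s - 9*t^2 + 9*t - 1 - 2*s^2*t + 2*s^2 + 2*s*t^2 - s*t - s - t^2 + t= -2*s^2*t + s*(2*t^2 + 8*t) - 10*t^2 + 10*t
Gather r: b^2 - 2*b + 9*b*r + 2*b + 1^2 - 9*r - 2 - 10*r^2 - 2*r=b^2 - 10*r^2 + r*(9*b - 11) - 1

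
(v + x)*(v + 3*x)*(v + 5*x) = v^3 + 9*v^2*x + 23*v*x^2 + 15*x^3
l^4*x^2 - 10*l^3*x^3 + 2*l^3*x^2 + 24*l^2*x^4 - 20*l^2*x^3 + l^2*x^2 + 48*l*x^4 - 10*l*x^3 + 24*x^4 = (l - 6*x)*(l - 4*x)*(l*x + x)^2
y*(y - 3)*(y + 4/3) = y^3 - 5*y^2/3 - 4*y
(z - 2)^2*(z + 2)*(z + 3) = z^4 + z^3 - 10*z^2 - 4*z + 24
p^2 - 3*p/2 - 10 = (p - 4)*(p + 5/2)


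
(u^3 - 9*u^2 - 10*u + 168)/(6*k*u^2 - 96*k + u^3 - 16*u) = (u^2 - 13*u + 42)/(6*k*u - 24*k + u^2 - 4*u)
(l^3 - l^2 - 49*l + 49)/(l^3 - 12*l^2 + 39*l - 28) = (l + 7)/(l - 4)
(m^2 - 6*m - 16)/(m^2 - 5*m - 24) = (m + 2)/(m + 3)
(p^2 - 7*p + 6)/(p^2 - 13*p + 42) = (p - 1)/(p - 7)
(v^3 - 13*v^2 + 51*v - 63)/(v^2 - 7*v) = v - 6 + 9/v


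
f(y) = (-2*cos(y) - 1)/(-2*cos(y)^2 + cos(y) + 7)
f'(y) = (-4*sin(y)*cos(y) + sin(y))*(-2*cos(y) - 1)/(-2*cos(y)^2 + cos(y) + 7)^2 + 2*sin(y)/(-2*cos(y)^2 + cos(y) + 7)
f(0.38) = -0.46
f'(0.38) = 0.19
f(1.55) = -0.15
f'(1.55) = 0.27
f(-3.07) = 0.25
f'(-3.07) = -0.06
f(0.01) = -0.50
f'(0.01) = 0.01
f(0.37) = -0.46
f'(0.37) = 0.19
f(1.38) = -0.19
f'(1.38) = 0.27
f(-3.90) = 0.09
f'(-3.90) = 0.31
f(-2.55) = 0.14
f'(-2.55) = -0.30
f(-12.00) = -0.42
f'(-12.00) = 0.25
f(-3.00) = 0.24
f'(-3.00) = -0.11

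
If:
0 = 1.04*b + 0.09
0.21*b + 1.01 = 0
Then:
No Solution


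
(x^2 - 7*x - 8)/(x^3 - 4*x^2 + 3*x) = (x^2 - 7*x - 8)/(x*(x^2 - 4*x + 3))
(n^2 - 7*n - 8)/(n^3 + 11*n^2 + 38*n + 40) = (n^2 - 7*n - 8)/(n^3 + 11*n^2 + 38*n + 40)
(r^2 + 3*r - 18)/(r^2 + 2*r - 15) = (r + 6)/(r + 5)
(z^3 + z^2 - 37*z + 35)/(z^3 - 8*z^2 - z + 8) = (z^2 + 2*z - 35)/(z^2 - 7*z - 8)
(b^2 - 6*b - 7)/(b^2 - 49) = (b + 1)/(b + 7)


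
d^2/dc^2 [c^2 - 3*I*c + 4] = 2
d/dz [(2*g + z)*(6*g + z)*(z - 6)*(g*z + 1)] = g*(2*g + z)*(6*g + z)*(z - 6) + (2*g + z)*(6*g + z)*(g*z + 1) + (2*g + z)*(z - 6)*(g*z + 1) + (6*g + z)*(z - 6)*(g*z + 1)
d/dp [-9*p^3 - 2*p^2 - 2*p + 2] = -27*p^2 - 4*p - 2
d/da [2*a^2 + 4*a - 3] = 4*a + 4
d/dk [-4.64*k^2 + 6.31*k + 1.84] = 6.31 - 9.28*k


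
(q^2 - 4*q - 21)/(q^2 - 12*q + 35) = (q + 3)/(q - 5)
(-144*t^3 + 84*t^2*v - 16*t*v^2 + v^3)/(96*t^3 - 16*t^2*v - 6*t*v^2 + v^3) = (-6*t + v)/(4*t + v)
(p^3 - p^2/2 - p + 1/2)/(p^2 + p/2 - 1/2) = p - 1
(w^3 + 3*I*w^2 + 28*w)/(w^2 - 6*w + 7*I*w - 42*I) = w*(w - 4*I)/(w - 6)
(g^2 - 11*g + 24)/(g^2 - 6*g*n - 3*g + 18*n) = (g - 8)/(g - 6*n)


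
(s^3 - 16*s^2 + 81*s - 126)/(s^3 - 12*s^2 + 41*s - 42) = (s - 6)/(s - 2)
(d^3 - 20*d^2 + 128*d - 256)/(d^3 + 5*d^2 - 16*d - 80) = (d^2 - 16*d + 64)/(d^2 + 9*d + 20)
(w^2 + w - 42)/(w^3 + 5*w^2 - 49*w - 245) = (w - 6)/(w^2 - 2*w - 35)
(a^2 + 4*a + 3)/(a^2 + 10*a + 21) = (a + 1)/(a + 7)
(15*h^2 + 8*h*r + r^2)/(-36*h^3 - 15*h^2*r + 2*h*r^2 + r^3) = (5*h + r)/(-12*h^2 - h*r + r^2)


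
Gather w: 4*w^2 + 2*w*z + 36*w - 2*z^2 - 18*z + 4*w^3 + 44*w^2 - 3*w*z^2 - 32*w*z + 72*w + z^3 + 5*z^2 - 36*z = 4*w^3 + 48*w^2 + w*(-3*z^2 - 30*z + 108) + z^3 + 3*z^2 - 54*z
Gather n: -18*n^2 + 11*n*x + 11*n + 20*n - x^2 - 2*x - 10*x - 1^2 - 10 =-18*n^2 + n*(11*x + 31) - x^2 - 12*x - 11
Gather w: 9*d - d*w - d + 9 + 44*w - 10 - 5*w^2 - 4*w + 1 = 8*d - 5*w^2 + w*(40 - d)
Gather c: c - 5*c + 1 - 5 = -4*c - 4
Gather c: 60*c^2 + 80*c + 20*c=60*c^2 + 100*c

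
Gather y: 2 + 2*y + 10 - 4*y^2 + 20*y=-4*y^2 + 22*y + 12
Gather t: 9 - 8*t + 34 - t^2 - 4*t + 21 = -t^2 - 12*t + 64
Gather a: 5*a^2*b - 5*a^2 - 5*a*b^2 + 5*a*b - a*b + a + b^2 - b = a^2*(5*b - 5) + a*(-5*b^2 + 4*b + 1) + b^2 - b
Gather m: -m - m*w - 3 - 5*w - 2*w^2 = m*(-w - 1) - 2*w^2 - 5*w - 3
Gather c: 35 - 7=28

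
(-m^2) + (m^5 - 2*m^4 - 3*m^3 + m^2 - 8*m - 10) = m^5 - 2*m^4 - 3*m^3 - 8*m - 10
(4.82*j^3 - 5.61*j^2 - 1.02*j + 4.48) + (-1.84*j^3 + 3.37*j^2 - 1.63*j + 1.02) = 2.98*j^3 - 2.24*j^2 - 2.65*j + 5.5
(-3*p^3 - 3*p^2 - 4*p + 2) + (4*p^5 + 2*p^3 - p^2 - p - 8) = 4*p^5 - p^3 - 4*p^2 - 5*p - 6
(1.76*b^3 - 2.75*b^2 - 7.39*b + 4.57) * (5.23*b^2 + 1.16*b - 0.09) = 9.2048*b^5 - 12.3409*b^4 - 41.9981*b^3 + 15.5762*b^2 + 5.9663*b - 0.4113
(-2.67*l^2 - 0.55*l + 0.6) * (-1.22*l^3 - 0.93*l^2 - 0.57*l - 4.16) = 3.2574*l^5 + 3.1541*l^4 + 1.3014*l^3 + 10.8627*l^2 + 1.946*l - 2.496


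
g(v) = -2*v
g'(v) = -2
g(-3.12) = 6.24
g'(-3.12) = -2.00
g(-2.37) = 4.74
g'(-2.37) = -2.00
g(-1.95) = 3.90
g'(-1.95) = -2.00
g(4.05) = -8.10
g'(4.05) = -2.00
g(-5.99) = 11.98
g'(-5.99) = -2.00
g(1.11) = -2.22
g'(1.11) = -2.00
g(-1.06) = 2.12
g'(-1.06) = -2.00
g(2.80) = -5.60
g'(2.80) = -2.00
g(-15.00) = 30.00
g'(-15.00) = -2.00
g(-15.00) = 30.00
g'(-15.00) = -2.00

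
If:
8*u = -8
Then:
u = -1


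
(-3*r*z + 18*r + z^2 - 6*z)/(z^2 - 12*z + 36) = (-3*r + z)/(z - 6)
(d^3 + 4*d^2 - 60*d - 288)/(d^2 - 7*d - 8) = (d^2 + 12*d + 36)/(d + 1)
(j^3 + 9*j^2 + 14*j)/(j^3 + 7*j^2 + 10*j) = (j + 7)/(j + 5)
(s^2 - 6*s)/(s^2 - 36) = s/(s + 6)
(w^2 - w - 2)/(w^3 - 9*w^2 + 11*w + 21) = (w - 2)/(w^2 - 10*w + 21)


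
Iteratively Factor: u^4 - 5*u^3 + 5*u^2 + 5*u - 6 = (u + 1)*(u^3 - 6*u^2 + 11*u - 6) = (u - 2)*(u + 1)*(u^2 - 4*u + 3) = (u - 2)*(u - 1)*(u + 1)*(u - 3)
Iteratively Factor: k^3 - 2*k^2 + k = (k - 1)*(k^2 - k) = k*(k - 1)*(k - 1)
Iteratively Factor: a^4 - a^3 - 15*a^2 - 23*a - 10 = (a + 1)*(a^3 - 2*a^2 - 13*a - 10) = (a - 5)*(a + 1)*(a^2 + 3*a + 2) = (a - 5)*(a + 1)^2*(a + 2)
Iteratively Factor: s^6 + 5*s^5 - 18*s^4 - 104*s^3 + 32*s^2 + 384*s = (s - 2)*(s^5 + 7*s^4 - 4*s^3 - 112*s^2 - 192*s) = s*(s - 2)*(s^4 + 7*s^3 - 4*s^2 - 112*s - 192) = s*(s - 2)*(s + 4)*(s^3 + 3*s^2 - 16*s - 48) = s*(s - 4)*(s - 2)*(s + 4)*(s^2 + 7*s + 12) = s*(s - 4)*(s - 2)*(s + 3)*(s + 4)*(s + 4)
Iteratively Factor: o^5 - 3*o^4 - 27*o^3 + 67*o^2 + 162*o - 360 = (o - 2)*(o^4 - o^3 - 29*o^2 + 9*o + 180) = (o - 5)*(o - 2)*(o^3 + 4*o^2 - 9*o - 36) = (o - 5)*(o - 2)*(o + 3)*(o^2 + o - 12) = (o - 5)*(o - 2)*(o + 3)*(o + 4)*(o - 3)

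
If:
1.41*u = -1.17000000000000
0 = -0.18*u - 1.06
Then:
No Solution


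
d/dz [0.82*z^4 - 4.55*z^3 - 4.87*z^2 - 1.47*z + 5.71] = 3.28*z^3 - 13.65*z^2 - 9.74*z - 1.47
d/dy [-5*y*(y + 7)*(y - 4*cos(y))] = -20*y^2*sin(y) - 15*y^2 - 140*y*sin(y) + 40*y*cos(y) - 70*y + 140*cos(y)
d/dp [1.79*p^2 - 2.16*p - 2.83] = 3.58*p - 2.16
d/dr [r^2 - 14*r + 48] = 2*r - 14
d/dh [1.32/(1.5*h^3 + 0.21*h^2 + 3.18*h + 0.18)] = (-5.94*h^2 - 0.5544*h - 4.1976)/(1.5*h^3 + 0.21*h^2 + 3.18*h + 0.18)^2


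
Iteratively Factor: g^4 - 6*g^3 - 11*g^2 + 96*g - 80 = (g + 4)*(g^3 - 10*g^2 + 29*g - 20) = (g - 5)*(g + 4)*(g^2 - 5*g + 4) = (g - 5)*(g - 1)*(g + 4)*(g - 4)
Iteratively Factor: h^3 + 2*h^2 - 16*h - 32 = (h + 2)*(h^2 - 16) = (h - 4)*(h + 2)*(h + 4)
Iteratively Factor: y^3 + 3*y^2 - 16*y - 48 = (y - 4)*(y^2 + 7*y + 12) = (y - 4)*(y + 3)*(y + 4)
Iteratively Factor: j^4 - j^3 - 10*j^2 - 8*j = (j + 1)*(j^3 - 2*j^2 - 8*j) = j*(j + 1)*(j^2 - 2*j - 8) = j*(j - 4)*(j + 1)*(j + 2)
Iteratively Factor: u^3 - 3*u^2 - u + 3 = (u - 1)*(u^2 - 2*u - 3) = (u - 1)*(u + 1)*(u - 3)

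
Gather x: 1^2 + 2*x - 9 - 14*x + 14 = 6 - 12*x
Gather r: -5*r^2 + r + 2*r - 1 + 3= -5*r^2 + 3*r + 2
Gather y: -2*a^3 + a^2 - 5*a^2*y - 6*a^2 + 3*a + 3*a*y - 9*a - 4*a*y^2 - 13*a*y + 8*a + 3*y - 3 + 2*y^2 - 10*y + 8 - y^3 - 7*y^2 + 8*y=-2*a^3 - 5*a^2 + 2*a - y^3 + y^2*(-4*a - 5) + y*(-5*a^2 - 10*a + 1) + 5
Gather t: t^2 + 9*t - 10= t^2 + 9*t - 10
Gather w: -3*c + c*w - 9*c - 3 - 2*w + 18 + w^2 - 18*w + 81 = -12*c + w^2 + w*(c - 20) + 96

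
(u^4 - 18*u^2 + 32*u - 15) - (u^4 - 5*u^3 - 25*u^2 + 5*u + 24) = 5*u^3 + 7*u^2 + 27*u - 39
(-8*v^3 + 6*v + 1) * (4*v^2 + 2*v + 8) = -32*v^5 - 16*v^4 - 40*v^3 + 16*v^2 + 50*v + 8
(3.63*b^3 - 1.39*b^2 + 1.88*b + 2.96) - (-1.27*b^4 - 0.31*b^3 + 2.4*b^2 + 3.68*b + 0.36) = 1.27*b^4 + 3.94*b^3 - 3.79*b^2 - 1.8*b + 2.6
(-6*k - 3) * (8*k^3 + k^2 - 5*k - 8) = -48*k^4 - 30*k^3 + 27*k^2 + 63*k + 24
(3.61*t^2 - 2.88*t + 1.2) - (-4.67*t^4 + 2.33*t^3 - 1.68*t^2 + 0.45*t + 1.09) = 4.67*t^4 - 2.33*t^3 + 5.29*t^2 - 3.33*t + 0.11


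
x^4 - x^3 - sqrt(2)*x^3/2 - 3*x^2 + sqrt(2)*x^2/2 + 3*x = x*(x - 1)*(x - 3*sqrt(2)/2)*(x + sqrt(2))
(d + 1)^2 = d^2 + 2*d + 1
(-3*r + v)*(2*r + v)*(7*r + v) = -42*r^3 - 13*r^2*v + 6*r*v^2 + v^3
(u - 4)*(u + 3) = u^2 - u - 12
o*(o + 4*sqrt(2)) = o^2 + 4*sqrt(2)*o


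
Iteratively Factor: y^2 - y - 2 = (y + 1)*(y - 2)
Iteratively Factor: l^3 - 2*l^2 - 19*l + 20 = (l - 5)*(l^2 + 3*l - 4) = (l - 5)*(l - 1)*(l + 4)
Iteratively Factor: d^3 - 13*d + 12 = (d - 3)*(d^2 + 3*d - 4) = (d - 3)*(d - 1)*(d + 4)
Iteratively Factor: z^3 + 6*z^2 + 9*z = (z)*(z^2 + 6*z + 9) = z*(z + 3)*(z + 3)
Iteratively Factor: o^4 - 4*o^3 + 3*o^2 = (o)*(o^3 - 4*o^2 + 3*o) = o*(o - 3)*(o^2 - o) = o*(o - 3)*(o - 1)*(o)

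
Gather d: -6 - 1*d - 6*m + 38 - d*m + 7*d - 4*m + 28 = d*(6 - m) - 10*m + 60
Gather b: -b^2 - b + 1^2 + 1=-b^2 - b + 2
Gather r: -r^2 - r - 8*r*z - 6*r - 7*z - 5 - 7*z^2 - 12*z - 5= -r^2 + r*(-8*z - 7) - 7*z^2 - 19*z - 10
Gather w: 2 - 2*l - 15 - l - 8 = -3*l - 21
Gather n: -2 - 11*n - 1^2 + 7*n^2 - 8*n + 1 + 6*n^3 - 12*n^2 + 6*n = 6*n^3 - 5*n^2 - 13*n - 2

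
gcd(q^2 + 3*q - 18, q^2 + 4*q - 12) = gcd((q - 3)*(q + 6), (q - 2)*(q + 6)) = q + 6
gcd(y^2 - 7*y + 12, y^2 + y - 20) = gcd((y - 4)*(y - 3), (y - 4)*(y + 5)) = y - 4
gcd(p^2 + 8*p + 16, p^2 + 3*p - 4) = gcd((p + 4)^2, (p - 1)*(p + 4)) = p + 4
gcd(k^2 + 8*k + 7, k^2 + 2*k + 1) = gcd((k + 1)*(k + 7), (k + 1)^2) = k + 1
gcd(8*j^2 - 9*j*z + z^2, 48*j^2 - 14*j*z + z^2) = -8*j + z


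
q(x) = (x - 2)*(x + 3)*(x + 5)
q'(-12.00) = 287.00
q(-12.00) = -882.00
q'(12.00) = 575.00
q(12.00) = 2550.00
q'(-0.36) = -4.93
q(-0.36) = -28.91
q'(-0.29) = -4.23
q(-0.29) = -29.23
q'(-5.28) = 19.28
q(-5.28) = -4.65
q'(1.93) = 33.33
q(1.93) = -2.39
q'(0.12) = 0.48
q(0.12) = -30.03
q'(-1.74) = -12.80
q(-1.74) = -15.36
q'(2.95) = 60.51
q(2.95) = 44.94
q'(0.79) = 10.35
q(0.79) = -26.55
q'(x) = (x - 2)*(x + 3) + (x - 2)*(x + 5) + (x + 3)*(x + 5) = 3*x^2 + 12*x - 1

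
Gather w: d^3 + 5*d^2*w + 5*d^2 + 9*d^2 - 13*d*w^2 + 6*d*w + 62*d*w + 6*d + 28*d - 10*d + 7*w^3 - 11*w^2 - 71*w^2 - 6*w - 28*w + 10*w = d^3 + 14*d^2 + 24*d + 7*w^3 + w^2*(-13*d - 82) + w*(5*d^2 + 68*d - 24)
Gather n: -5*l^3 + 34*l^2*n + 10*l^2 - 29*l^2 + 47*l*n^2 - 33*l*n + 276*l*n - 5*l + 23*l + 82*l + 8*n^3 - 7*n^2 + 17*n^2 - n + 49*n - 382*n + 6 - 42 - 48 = -5*l^3 - 19*l^2 + 100*l + 8*n^3 + n^2*(47*l + 10) + n*(34*l^2 + 243*l - 334) - 84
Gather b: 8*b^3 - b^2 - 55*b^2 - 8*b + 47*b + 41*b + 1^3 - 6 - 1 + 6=8*b^3 - 56*b^2 + 80*b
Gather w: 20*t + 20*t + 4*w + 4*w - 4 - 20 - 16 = 40*t + 8*w - 40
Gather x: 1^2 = 1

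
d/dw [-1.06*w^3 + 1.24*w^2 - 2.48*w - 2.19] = -3.18*w^2 + 2.48*w - 2.48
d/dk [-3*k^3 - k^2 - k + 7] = -9*k^2 - 2*k - 1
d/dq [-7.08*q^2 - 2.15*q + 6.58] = -14.16*q - 2.15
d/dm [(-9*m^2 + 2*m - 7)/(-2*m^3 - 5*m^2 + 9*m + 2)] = (-18*m^4 + 8*m^3 - 113*m^2 - 106*m + 67)/(4*m^6 + 20*m^5 - 11*m^4 - 98*m^3 + 61*m^2 + 36*m + 4)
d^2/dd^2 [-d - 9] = 0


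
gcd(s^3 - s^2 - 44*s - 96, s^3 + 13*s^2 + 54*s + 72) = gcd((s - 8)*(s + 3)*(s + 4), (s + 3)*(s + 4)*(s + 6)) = s^2 + 7*s + 12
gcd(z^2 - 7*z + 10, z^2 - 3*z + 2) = z - 2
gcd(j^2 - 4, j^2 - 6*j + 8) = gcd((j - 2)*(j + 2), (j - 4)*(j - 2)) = j - 2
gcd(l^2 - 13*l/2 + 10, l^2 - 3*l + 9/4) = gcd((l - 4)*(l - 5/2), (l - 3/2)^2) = 1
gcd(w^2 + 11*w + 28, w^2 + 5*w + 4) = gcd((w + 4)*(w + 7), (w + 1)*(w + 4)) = w + 4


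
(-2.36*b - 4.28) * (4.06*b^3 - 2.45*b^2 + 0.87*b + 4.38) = -9.5816*b^4 - 11.5948*b^3 + 8.4328*b^2 - 14.0604*b - 18.7464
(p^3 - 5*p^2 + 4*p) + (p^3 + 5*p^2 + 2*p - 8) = 2*p^3 + 6*p - 8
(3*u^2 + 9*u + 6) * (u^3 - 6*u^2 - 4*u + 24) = 3*u^5 - 9*u^4 - 60*u^3 + 192*u + 144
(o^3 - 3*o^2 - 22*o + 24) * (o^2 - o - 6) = o^5 - 4*o^4 - 25*o^3 + 64*o^2 + 108*o - 144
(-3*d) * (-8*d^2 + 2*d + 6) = 24*d^3 - 6*d^2 - 18*d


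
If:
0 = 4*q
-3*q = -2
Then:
No Solution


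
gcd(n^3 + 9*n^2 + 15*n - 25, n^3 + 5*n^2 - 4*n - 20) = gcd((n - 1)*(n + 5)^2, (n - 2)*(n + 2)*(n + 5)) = n + 5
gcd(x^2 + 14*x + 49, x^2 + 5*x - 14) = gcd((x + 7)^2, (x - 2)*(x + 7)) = x + 7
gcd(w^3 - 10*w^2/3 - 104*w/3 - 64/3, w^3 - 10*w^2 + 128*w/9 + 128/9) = w^2 - 22*w/3 - 16/3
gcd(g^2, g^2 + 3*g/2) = g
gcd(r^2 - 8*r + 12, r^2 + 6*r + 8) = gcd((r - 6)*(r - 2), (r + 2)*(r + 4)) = 1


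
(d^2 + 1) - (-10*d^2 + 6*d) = 11*d^2 - 6*d + 1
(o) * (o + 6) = o^2 + 6*o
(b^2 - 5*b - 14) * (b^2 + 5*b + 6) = b^4 - 33*b^2 - 100*b - 84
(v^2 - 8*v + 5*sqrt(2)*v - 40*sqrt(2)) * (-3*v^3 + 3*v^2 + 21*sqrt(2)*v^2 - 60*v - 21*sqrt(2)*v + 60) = -3*v^5 + 6*sqrt(2)*v^4 + 27*v^4 - 54*sqrt(2)*v^3 + 126*v^3 - 1350*v^2 - 252*sqrt(2)*v^2 + 1200*v + 2700*sqrt(2)*v - 2400*sqrt(2)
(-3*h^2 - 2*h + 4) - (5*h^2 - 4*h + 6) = -8*h^2 + 2*h - 2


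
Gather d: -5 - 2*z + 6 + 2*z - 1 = 0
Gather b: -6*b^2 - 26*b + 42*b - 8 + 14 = -6*b^2 + 16*b + 6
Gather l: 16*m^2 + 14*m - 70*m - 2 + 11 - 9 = 16*m^2 - 56*m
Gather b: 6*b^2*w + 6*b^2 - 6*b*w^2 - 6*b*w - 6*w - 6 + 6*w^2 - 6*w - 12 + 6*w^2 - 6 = b^2*(6*w + 6) + b*(-6*w^2 - 6*w) + 12*w^2 - 12*w - 24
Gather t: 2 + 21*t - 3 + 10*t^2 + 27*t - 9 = 10*t^2 + 48*t - 10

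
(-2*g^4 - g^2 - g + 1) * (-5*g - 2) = 10*g^5 + 4*g^4 + 5*g^3 + 7*g^2 - 3*g - 2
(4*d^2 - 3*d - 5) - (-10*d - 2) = 4*d^2 + 7*d - 3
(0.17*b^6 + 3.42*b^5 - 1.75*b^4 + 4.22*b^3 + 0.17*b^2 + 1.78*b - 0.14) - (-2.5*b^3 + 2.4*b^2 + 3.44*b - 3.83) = 0.17*b^6 + 3.42*b^5 - 1.75*b^4 + 6.72*b^3 - 2.23*b^2 - 1.66*b + 3.69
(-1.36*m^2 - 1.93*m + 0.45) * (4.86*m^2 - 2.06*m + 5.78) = -6.6096*m^4 - 6.5782*m^3 - 1.698*m^2 - 12.0824*m + 2.601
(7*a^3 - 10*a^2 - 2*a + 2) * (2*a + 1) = 14*a^4 - 13*a^3 - 14*a^2 + 2*a + 2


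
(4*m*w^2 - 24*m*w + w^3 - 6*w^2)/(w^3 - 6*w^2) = (4*m + w)/w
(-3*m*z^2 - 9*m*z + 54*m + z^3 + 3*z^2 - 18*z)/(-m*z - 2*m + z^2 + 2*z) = (3*m*z^2 + 9*m*z - 54*m - z^3 - 3*z^2 + 18*z)/(m*z + 2*m - z^2 - 2*z)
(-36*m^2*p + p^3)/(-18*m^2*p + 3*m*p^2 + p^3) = (-6*m + p)/(-3*m + p)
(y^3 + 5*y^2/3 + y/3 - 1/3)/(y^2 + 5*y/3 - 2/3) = (y^2 + 2*y + 1)/(y + 2)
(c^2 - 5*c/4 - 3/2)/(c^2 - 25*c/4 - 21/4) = (c - 2)/(c - 7)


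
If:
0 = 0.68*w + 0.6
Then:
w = -0.88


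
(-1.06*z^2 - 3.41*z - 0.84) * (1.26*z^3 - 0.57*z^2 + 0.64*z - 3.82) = -1.3356*z^5 - 3.6924*z^4 + 0.2069*z^3 + 2.3456*z^2 + 12.4886*z + 3.2088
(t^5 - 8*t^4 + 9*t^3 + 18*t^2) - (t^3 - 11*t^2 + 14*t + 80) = t^5 - 8*t^4 + 8*t^3 + 29*t^2 - 14*t - 80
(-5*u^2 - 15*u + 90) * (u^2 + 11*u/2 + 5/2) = -5*u^4 - 85*u^3/2 - 5*u^2 + 915*u/2 + 225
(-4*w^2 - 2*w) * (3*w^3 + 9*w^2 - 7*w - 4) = -12*w^5 - 42*w^4 + 10*w^3 + 30*w^2 + 8*w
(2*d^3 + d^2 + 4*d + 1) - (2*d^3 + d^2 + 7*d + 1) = -3*d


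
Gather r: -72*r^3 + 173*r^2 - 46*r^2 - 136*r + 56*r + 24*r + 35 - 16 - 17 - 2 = -72*r^3 + 127*r^2 - 56*r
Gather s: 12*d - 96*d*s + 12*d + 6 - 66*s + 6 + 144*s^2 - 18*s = 24*d + 144*s^2 + s*(-96*d - 84) + 12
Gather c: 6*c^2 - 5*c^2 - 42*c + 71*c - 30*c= c^2 - c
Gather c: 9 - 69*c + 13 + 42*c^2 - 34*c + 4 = 42*c^2 - 103*c + 26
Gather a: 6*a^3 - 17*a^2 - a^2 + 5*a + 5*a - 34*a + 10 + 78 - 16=6*a^3 - 18*a^2 - 24*a + 72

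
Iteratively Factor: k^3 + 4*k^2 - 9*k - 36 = (k + 4)*(k^2 - 9) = (k - 3)*(k + 4)*(k + 3)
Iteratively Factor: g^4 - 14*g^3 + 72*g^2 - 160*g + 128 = (g - 4)*(g^3 - 10*g^2 + 32*g - 32) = (g - 4)*(g - 2)*(g^2 - 8*g + 16) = (g - 4)^2*(g - 2)*(g - 4)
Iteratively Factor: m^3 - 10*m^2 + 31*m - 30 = (m - 3)*(m^2 - 7*m + 10) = (m - 5)*(m - 3)*(m - 2)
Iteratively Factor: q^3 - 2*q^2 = (q)*(q^2 - 2*q) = q*(q - 2)*(q)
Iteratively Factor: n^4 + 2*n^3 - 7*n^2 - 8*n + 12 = (n + 3)*(n^3 - n^2 - 4*n + 4) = (n - 2)*(n + 3)*(n^2 + n - 2) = (n - 2)*(n - 1)*(n + 3)*(n + 2)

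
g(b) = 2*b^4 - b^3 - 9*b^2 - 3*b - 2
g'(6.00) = 1509.00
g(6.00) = 2032.00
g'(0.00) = -3.00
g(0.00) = -2.00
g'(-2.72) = -137.22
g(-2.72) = 69.17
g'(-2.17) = -59.81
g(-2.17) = 16.70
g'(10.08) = 7704.28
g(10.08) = 18676.83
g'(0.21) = -6.84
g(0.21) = -3.03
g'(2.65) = 77.11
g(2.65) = 6.87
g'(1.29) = -14.04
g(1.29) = -17.46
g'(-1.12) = 2.16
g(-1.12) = -5.38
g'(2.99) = 130.21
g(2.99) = 41.69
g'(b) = 8*b^3 - 3*b^2 - 18*b - 3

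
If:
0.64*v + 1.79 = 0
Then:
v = -2.80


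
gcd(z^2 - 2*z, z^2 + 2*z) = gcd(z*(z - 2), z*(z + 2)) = z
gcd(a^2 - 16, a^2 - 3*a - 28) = a + 4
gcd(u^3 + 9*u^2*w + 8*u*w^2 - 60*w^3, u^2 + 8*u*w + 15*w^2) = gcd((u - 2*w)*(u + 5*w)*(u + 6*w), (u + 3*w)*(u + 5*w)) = u + 5*w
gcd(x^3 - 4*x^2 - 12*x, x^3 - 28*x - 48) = x^2 - 4*x - 12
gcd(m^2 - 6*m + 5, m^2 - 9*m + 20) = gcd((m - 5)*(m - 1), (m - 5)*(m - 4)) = m - 5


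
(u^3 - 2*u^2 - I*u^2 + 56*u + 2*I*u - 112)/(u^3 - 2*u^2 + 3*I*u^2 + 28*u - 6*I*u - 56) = (u - 8*I)/(u - 4*I)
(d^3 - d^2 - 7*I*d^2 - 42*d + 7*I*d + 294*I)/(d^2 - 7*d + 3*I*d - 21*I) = (d^2 + d*(6 - 7*I) - 42*I)/(d + 3*I)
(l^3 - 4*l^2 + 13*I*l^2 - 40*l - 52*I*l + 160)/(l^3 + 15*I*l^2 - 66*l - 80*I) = (l - 4)/(l + 2*I)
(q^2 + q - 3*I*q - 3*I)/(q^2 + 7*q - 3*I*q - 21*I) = (q + 1)/(q + 7)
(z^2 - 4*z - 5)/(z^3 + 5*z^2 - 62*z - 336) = (z^2 - 4*z - 5)/(z^3 + 5*z^2 - 62*z - 336)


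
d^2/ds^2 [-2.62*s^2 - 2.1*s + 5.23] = -5.24000000000000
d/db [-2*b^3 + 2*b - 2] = 2 - 6*b^2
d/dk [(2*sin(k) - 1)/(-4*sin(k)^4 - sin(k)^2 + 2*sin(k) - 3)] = 2*(12*sin(k)^4 - 8*sin(k)^3 + sin(k)^2 - sin(k) - 2)*cos(k)/(4*sin(k)^4 + sin(k)^2 - 2*sin(k) + 3)^2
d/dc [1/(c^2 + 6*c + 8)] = 2*(-c - 3)/(c^2 + 6*c + 8)^2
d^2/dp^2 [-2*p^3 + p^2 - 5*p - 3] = 2 - 12*p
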